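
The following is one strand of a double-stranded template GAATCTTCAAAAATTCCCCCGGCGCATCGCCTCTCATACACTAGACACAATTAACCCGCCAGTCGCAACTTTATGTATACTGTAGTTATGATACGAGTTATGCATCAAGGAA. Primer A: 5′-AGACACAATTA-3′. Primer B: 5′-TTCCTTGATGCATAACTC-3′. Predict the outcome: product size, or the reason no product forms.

Yes — a 70 bp product.

Primer A (AGACACAATTA) matches the top strand at positions 43–53; it acts as a forward primer.
Primer B's reverse complement is GAGTTATGCATCAAGGAA, matching the top strand at positions 95–112; it acts as a reverse primer.
The 3' ends face each other across positions 43–112, giving a 70 bp product.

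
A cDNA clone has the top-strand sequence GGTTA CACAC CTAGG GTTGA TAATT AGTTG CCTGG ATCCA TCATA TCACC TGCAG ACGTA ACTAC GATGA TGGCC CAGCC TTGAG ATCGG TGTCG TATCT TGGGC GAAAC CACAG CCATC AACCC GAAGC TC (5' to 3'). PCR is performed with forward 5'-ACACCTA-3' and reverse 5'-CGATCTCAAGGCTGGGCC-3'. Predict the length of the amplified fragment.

83 bp

The forward primer matches the template at positions 7–13.
Taking the reverse complement of CGATCTCAAGGCTGGGCC gives GGCCCAGCCTTGAGATCG, found at positions 72–89 on the template; the primer anneals here to the top strand with its 3' end pointing upstream.
Product length = (reverse-primer end) − (forward-primer start) + 1 = 89 − 7 + 1 = 83 bp.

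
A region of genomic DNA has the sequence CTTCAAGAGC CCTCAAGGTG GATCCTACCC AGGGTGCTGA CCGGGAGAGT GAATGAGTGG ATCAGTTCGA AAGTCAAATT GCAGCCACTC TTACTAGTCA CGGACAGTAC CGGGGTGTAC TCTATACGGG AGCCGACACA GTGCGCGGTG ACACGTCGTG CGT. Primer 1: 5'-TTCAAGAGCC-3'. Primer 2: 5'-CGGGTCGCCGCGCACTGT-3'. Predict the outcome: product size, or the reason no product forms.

Primer 2 (CGGGTCGCCGCGCACTGT) does not match the top strand, and its reverse complement ACAGTGCGCGGCGACCCG does not match either.
With no annealing site for primer 2, no amplification occurs.

No product — primer 2 has no binding site in the template.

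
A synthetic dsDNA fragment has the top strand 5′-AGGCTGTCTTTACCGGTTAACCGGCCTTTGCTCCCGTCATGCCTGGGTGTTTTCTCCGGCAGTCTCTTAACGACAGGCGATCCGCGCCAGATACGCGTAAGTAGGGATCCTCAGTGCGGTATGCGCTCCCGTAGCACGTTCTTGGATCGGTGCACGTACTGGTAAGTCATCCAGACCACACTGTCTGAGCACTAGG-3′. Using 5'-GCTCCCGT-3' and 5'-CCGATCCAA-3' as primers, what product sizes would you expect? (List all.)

The forward primer GCTCCCGT matches the top strand at positions 30–37, 125–132.
The reverse primer's reverse complement is TTGGATCGG, matching at positions 142–150.
Each forward site pairs with the reverse site to give a product ending at position 150: sizes 121, 26 bp.

121 bp, 26 bp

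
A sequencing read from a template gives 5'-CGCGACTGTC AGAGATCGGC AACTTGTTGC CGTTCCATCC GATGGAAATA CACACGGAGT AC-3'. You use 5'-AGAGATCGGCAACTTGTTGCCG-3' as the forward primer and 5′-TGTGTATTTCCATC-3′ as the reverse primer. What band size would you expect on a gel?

Scanning the template, AGAGATCGGCAACTTGTTGCCG occurs at positions 11–32; this primer anneals to the bottom strand there with its 3' end pointing downstream.
Taking the reverse complement of TGTGTATTTCCATC gives GATGGAAATACACA, found at positions 41–54 on the template; the primer anneals here to the top strand with its 3' end pointing upstream.
Product length = (reverse-primer end) − (forward-primer start) + 1 = 54 − 11 + 1 = 44 bp.

44 bp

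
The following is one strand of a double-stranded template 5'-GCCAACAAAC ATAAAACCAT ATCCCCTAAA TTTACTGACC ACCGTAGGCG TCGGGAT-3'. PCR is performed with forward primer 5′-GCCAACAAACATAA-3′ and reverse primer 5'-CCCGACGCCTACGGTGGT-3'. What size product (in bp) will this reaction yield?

55 bp

Scanning the template, GCCAACAAACATAA occurs at positions 1–14; this primer anneals to the bottom strand there with its 3' end pointing downstream.
The reverse primer's reverse complement is ACCACCGTAGGCGTCGGG, which matches the template at positions 38–55.
The product runs from position 1 to position 55, so its length is 55 − 1 + 1 = 55 bp.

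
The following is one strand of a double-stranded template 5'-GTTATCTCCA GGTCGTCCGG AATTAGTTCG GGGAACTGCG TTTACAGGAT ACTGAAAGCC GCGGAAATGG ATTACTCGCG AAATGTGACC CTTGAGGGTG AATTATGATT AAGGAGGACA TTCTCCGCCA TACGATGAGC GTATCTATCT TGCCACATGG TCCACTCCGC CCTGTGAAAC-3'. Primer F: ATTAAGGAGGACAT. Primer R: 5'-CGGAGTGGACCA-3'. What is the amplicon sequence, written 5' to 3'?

5'-ATTAAGGAGGACATTCTCCGCCATACGATGAGCGTATCTATCTTGCCACATGGTCCACTCCG-3'

The forward primer matches the template at positions 108–121.
Taking the reverse complement of CGGAGTGGACCA gives TGGTCCACTCCG, found at positions 158–169 on the template; the primer anneals here to the top strand with its 3' end pointing upstream.
The product is the template from position 108 through 169 (62 bp).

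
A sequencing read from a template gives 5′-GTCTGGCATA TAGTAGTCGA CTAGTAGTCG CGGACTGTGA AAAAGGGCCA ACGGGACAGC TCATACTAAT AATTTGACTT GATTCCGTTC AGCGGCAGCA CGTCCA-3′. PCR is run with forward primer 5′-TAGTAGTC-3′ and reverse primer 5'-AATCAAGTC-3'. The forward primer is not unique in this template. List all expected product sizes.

74 bp, 63 bp

The forward primer TAGTAGTC matches the top strand at positions 11–18, 22–29.
The reverse primer's reverse complement is GACTTGATT, matching at positions 76–84.
Each forward site pairs with the reverse site to give a product ending at position 84: sizes 74, 63 bp.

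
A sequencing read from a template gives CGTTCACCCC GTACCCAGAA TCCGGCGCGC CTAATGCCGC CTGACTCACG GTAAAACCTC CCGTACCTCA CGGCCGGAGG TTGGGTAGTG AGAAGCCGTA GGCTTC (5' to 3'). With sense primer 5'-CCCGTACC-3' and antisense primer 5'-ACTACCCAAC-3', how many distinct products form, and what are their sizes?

Two products: 82 bp, 30 bp

The forward primer CCCGTACC matches the top strand at positions 8–15, 60–67.
The reverse primer's reverse complement is GTTGGGTAGT, matching at positions 80–89.
Each forward site pairs with the reverse site to give a product ending at position 89: sizes 82, 30 bp.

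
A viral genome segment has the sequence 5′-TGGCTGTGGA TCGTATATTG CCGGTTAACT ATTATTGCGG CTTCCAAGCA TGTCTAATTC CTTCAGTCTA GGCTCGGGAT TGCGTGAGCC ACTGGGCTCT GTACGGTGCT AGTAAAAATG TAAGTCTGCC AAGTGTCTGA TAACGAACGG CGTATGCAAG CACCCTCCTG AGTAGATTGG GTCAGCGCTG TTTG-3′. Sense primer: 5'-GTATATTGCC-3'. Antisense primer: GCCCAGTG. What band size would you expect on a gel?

The forward primer matches the template at positions 13–22.
Taking the reverse complement of GCCCAGTG gives CACTGGGC, found at positions 90–97 on the template; the primer anneals here to the top strand with its 3' end pointing upstream.
The product runs from position 13 to position 97, so its length is 97 − 13 + 1 = 85 bp.

85 bp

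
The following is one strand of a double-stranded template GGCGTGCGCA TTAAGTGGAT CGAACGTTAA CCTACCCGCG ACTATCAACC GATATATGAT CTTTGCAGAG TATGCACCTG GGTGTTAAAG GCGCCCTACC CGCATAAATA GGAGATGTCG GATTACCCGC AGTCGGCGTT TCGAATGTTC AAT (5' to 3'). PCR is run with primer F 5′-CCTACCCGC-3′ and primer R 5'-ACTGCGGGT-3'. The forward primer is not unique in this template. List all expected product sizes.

103 bp, 39 bp

The forward primer CCTACCCGC matches the top strand at positions 31–39, 95–103.
The reverse primer's reverse complement is ACCCGCAGT, matching at positions 125–133.
Each forward site pairs with the reverse site to give a product ending at position 133: sizes 103, 39 bp.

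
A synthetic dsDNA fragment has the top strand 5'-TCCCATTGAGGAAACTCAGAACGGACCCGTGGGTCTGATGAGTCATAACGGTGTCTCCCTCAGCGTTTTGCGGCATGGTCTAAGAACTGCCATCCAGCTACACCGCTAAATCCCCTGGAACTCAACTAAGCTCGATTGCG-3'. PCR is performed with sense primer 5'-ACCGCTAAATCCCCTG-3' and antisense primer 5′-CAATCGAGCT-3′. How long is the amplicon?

The forward primer matches the template at positions 102–117.
Reverse complement of the reverse primer: AGCTCGATTG. This occurs on the top strand at positions 129–138.
Product length = (reverse-primer end) − (forward-primer start) + 1 = 138 − 102 + 1 = 37 bp.

37 bp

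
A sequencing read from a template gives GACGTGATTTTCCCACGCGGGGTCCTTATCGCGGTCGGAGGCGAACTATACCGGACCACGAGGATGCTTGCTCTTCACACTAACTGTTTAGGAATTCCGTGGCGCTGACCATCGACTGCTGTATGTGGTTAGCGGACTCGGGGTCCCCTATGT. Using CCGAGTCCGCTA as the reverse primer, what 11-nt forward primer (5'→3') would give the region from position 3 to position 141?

5'-CGTGATTTTCC-3'

The reverse primer's reverse complement TAGCGGACTCGG matches the template at positions 130–141; the product starts at position 3.
The forward primer is identical to the top strand over positions 3–13: CGTGATTTTCC.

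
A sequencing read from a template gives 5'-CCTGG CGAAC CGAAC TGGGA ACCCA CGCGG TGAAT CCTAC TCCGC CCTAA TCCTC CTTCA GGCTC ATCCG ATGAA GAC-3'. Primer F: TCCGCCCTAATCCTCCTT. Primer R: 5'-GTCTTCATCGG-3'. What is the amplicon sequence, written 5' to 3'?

The forward primer matches the template at positions 41–58.
Reverse complement of the reverse primer: CCGATGAAGAC. This occurs on the top strand at positions 68–78.
The product is the template from position 41 through 78 (38 bp).

5'-TCCGCCCTAATCCTCCTTCAGGCTCATCCGATGAAGAC-3'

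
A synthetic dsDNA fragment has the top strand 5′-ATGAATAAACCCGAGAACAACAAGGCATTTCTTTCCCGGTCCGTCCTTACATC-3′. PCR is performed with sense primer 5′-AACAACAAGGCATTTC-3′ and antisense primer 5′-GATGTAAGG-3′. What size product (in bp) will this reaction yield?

The forward primer matches the template at positions 16–31.
Reverse complement of the reverse primer: CCTTACATC. This occurs on the top strand at positions 45–53.
The product runs from position 16 to position 53, so its length is 53 − 16 + 1 = 38 bp.

38 bp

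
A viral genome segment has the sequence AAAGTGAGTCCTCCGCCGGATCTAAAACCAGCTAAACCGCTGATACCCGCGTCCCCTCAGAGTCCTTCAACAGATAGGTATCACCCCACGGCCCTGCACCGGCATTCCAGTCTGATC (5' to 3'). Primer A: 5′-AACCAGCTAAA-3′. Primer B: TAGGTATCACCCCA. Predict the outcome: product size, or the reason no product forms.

No product — both primers anneal to the same strand and extend in the same direction.

Primer A (AACCAGCTAAA) matches the top strand at positions 26–36 (3' end points downstream).
Primer B (TAGGTATCACCCCA) also matches the top strand directly, at positions 75–88 — its reverse complement TGGGGTGATACCTA is not present.
Both primers anneal to the bottom strand with 3' ends pointing the same way, so neither can prime synthesis back toward the other.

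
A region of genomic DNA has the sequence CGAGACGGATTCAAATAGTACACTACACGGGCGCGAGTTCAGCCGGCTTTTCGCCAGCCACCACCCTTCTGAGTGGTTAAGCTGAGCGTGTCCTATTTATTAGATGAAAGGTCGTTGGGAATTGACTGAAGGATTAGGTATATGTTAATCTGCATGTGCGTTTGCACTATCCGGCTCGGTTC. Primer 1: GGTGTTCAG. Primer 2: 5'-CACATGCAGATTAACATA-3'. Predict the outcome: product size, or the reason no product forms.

No product — primer 1 has no binding site in the template.

Primer 1 (GGTGTTCAG) does not match the top strand, and its reverse complement CTGAACACC does not match either.
With no annealing site for primer 1, no amplification occurs.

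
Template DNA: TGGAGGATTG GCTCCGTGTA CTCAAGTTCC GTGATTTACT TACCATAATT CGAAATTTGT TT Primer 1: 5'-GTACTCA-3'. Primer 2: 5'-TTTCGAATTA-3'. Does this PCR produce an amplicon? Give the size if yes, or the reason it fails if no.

Primer 1 (GTACTCA) matches the top strand at positions 18–24; it acts as a forward primer.
Primer 2's reverse complement is TAATTCGAAA, matching the top strand at positions 46–55; it acts as a reverse primer.
The 3' ends face each other across positions 18–55, giving a 38 bp product.

Yes — a 38 bp product.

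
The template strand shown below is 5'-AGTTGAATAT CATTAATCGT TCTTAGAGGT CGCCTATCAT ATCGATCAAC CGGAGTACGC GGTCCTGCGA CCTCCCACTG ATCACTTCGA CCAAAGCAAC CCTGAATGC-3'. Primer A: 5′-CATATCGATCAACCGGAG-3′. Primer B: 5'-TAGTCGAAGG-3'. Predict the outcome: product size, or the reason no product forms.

Primer B (TAGTCGAAGG) does not match the top strand, and its reverse complement CCTTCGACTA does not match either.
With no annealing site for primer B, no amplification occurs.

No product — primer B has no binding site in the template.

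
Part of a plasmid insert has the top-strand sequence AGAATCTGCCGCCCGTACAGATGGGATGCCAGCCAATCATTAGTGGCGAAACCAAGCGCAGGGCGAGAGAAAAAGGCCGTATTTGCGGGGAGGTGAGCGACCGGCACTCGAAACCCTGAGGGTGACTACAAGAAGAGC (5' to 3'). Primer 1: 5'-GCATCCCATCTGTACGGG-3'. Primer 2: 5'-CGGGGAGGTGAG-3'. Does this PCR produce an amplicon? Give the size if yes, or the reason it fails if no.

No product — the primers' 3' ends point away from each other.

Primer 1 (GCATCCCATCTGTACGGG) has reverse complement CCCGTACAGATGGGATGC, which matches the top strand at positions 12–29; primer 1 anneals to the top strand there with its 3' end pointing upstream toward position 12.
Primer 2 (CGGGGAGGTGAG) matches the top strand directly at positions 86–97; it anneals to the bottom strand with its 3' end pointing downstream toward position 97.
The 3' ends diverge (primer 1 extends toward position 1, primer 2 toward position 138), so the primers never converge on a shared product.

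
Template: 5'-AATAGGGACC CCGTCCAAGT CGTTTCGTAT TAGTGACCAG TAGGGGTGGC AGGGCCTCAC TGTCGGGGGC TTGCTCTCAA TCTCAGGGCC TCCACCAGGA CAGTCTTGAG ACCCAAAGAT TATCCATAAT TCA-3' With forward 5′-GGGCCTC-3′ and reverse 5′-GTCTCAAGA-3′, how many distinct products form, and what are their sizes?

Two products: 61 bp, 27 bp

The forward primer GGGCCTC matches the top strand at positions 52–58, 86–92.
The reverse primer's reverse complement is TCTTGAGAC, matching at positions 104–112.
Each forward site pairs with the reverse site to give a product ending at position 112: sizes 61, 27 bp.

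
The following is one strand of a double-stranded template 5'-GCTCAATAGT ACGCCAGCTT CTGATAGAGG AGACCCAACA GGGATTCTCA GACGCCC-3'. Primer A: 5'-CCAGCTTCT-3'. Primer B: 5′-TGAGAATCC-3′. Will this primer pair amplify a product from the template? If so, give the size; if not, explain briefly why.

Yes — a 37 bp product.

Primer A (CCAGCTTCT) matches the top strand at positions 14–22; it acts as a forward primer.
Primer B's reverse complement is GGATTCTCA, matching the top strand at positions 42–50; it acts as a reverse primer.
The 3' ends face each other across positions 14–50, giving a 37 bp product.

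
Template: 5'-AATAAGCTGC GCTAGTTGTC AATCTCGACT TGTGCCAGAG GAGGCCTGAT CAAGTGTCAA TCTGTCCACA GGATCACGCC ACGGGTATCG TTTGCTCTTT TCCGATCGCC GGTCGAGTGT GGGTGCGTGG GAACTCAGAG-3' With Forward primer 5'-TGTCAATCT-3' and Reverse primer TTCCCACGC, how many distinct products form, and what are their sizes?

Two products: 117 bp, 79 bp

The forward primer TGTCAATCT matches the top strand at positions 17–25, 55–63.
The reverse primer's reverse complement is GCGTGGGAA, matching at positions 125–133.
Each forward site pairs with the reverse site to give a product ending at position 133: sizes 117, 79 bp.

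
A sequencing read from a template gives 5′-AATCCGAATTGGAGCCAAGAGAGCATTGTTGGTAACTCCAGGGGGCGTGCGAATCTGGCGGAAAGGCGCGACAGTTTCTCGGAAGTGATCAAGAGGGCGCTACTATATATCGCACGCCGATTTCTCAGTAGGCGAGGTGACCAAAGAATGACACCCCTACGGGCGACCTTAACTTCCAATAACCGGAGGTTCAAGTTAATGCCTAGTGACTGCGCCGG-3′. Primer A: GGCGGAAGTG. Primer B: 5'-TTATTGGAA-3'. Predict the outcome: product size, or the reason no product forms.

Primer A (GGCGGAAGTG) does not match the top strand, and its reverse complement CACTTCCGCC does not match either.
With no annealing site for primer A, no amplification occurs.

No product — primer A has no binding site in the template.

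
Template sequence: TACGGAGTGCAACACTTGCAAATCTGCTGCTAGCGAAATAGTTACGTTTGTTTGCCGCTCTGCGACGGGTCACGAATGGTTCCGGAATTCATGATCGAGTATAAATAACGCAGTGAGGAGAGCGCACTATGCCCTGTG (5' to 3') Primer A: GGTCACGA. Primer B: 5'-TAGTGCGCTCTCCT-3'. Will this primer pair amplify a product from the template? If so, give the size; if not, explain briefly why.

Primer A (GGTCACGA) matches the top strand at positions 68–75; it acts as a forward primer.
Primer B's reverse complement is AGGAGAGCGCACTA, matching the top strand at positions 116–129; it acts as a reverse primer.
The 3' ends face each other across positions 68–129, giving a 62 bp product.

Yes — a 62 bp product.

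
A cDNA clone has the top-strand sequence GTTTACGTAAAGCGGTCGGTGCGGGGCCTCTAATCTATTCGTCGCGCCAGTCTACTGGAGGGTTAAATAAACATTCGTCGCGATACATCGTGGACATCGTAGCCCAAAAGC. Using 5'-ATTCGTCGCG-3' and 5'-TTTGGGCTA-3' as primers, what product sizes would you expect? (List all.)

72 bp, 36 bp

The forward primer ATTCGTCGCG matches the top strand at positions 37–46, 73–82.
The reverse primer's reverse complement is TAGCCCAAA, matching at positions 100–108.
Each forward site pairs with the reverse site to give a product ending at position 108: sizes 72, 36 bp.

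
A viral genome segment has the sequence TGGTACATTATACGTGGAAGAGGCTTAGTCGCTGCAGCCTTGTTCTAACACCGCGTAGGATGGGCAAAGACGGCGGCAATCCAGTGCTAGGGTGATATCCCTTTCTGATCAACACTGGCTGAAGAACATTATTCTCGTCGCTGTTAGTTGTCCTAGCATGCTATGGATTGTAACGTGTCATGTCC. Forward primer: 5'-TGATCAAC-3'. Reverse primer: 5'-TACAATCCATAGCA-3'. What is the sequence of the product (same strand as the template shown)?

5'-TGATCAACACTGGCTGAAGAACATTATTCTCGTCGCTGTTAGTTGTCCTAGCATGCTATGGATTGTA-3'

The forward primer matches the template at positions 106–113.
Reverse complement of the reverse primer: TGCTATGGATTGTA. This occurs on the top strand at positions 159–172.
The product is the template from position 106 through 172 (67 bp).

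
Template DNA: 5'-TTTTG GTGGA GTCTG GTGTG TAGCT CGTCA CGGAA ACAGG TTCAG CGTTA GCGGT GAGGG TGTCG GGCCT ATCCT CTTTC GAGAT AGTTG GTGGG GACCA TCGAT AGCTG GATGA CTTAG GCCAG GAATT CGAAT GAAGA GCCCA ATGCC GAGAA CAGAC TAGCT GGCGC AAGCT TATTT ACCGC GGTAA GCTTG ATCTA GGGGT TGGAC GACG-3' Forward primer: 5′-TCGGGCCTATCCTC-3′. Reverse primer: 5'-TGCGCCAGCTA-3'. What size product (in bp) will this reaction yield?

109 bp

The forward primer matches the template at positions 63–76.
Reverse complement of the reverse primer: TAGCTGGCGCA. This occurs on the top strand at positions 161–171.
The product runs from position 63 to position 171, so its length is 171 − 63 + 1 = 109 bp.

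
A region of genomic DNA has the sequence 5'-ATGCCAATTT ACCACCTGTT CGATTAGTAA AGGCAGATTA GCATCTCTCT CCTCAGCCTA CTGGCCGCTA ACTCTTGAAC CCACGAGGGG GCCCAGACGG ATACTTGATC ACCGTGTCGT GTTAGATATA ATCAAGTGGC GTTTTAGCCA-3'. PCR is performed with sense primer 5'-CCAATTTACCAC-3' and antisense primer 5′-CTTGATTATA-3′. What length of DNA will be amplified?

Forward primer CCAATTTACCAC is found on the top strand at positions 4–15.
The reverse primer's reverse complement is TATAATCAAG, which matches the template at positions 127–136.
The product runs from position 4 to position 136, so its length is 136 − 4 + 1 = 133 bp.

133 bp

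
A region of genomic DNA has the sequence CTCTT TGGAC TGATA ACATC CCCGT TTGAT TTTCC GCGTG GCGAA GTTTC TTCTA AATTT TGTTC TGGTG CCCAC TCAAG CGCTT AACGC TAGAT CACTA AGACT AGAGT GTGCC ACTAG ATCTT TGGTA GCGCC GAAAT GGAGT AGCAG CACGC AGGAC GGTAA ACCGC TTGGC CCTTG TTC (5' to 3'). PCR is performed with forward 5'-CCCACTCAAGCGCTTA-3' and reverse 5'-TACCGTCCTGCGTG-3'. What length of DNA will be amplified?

94 bp

The forward primer matches the template at positions 71–86.
Reverse complement of the reverse primer: CACGCAGGACGGTA. This occurs on the top strand at positions 151–164.
Amplicon spans positions 71–164: 94 bp.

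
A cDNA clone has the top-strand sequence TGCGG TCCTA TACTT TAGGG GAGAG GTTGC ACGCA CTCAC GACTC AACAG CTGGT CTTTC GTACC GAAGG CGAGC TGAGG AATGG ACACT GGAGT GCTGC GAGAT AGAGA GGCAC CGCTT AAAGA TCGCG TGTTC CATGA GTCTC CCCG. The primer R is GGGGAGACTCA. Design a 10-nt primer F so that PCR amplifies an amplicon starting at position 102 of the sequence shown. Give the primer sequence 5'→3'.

The reverse primer's reverse complement TGAGTCTCCCC matches the template at positions 138–148; the product starts at position 102.
The forward primer is identical to the top strand over positions 102–111: AGATAGAGAG.

5'-AGATAGAGAG-3'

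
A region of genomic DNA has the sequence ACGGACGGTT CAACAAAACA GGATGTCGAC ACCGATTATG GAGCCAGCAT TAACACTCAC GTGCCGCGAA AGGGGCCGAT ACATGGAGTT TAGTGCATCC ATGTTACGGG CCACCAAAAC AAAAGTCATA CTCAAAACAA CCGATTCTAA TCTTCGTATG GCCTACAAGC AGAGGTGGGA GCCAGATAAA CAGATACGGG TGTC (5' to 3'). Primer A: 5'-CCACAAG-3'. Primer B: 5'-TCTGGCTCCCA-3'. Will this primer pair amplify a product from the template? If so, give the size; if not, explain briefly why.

No product — primer A has no binding site in the template.

Primer A (CCACAAG) does not match the top strand, and its reverse complement CTTGTGG does not match either.
With no annealing site for primer A, no amplification occurs.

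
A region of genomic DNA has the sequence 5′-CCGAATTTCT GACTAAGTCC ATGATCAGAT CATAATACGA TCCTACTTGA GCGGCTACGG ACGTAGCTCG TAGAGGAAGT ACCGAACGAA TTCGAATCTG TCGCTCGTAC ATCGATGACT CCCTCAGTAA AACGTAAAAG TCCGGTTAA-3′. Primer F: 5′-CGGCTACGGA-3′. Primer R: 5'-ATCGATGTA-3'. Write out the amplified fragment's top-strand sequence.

Scanning the template, CGGCTACGGA occurs at positions 52–61; this primer anneals to the bottom strand there with its 3' end pointing downstream.
Taking the reverse complement of ATCGATGTA gives TACATCGAT, found at positions 108–116 on the template; the primer anneals here to the top strand with its 3' end pointing upstream.
The product is the template from position 52 through 116 (65 bp).

5'-CGGCTACGGACGTAGCTCGTAGAGGAAGTACCGAACGAATTCGAATCTGTCGCTCGTACATCGAT-3'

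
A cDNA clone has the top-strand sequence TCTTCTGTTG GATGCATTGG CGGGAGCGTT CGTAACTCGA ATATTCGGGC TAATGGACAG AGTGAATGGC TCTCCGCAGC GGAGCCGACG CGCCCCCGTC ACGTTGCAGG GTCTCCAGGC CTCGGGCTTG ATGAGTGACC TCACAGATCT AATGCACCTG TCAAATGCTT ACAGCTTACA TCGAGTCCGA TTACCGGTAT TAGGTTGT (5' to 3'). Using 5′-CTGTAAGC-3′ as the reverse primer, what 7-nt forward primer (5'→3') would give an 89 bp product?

5'-CGACGCG-3'

The reverse primer's reverse complement GCTTACAG matches the template at positions 167–174, so the product ends at position 174.
An 89 bp product then starts at position 174 − 89 + 1 = 86.
The forward primer is identical to the top strand there: CGACGCG.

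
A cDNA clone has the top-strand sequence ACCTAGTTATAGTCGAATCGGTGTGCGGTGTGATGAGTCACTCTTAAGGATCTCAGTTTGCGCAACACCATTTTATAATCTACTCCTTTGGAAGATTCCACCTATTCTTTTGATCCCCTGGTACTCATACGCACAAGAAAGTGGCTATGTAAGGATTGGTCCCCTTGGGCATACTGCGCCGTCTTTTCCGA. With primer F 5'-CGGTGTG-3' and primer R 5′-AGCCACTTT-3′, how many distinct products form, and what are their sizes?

The forward primer CGGTGTG matches the top strand at positions 19–25, 26–32.
The reverse primer's reverse complement is AAAGTGGCT, matching at positions 138–146.
Each forward site pairs with the reverse site to give a product ending at position 146: sizes 128, 121 bp.

Two products: 128 bp, 121 bp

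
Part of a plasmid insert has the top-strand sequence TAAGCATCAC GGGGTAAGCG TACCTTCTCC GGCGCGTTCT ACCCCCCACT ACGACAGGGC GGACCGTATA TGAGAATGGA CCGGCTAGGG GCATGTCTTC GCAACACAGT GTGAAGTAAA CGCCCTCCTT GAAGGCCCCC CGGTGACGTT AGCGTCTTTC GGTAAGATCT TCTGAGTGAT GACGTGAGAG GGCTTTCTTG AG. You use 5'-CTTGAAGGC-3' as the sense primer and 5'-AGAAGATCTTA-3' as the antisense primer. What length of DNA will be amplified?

46 bp

The forward primer matches the template at positions 128–136.
The reverse primer's reverse complement is TAAGATCTTCT, which matches the template at positions 163–173.
Amplicon spans positions 128–173: 46 bp.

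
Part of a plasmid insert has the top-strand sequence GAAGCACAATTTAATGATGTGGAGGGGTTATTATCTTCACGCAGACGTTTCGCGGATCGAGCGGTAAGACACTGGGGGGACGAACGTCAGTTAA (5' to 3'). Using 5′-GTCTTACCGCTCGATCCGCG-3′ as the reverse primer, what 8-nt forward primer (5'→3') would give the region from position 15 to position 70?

The reverse primer's reverse complement CGCGGATCGAGCGGTAAGAC matches the template at positions 51–70; the product starts at position 15.
The forward primer is identical to the top strand over positions 15–22: TGATGTGG.

5'-TGATGTGG-3'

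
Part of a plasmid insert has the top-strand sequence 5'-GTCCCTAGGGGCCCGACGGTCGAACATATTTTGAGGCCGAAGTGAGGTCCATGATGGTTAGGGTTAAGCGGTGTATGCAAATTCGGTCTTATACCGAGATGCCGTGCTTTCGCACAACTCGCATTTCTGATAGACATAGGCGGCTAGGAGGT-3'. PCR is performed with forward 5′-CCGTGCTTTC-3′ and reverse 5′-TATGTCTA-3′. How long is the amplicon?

37 bp

Forward primer CCGTGCTTTC is found on the top strand at positions 102–111.
Taking the reverse complement of TATGTCTA gives TAGACATA, found at positions 131–138 on the template; the primer anneals here to the top strand with its 3' end pointing upstream.
Product length = (reverse-primer end) − (forward-primer start) + 1 = 138 − 102 + 1 = 37 bp.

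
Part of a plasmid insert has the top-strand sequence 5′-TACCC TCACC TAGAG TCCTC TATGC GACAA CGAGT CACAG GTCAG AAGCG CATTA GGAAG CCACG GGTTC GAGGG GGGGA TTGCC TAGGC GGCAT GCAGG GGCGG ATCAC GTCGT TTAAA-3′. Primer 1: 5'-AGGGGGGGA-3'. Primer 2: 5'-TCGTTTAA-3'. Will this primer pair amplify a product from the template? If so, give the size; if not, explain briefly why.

Primer 1 (AGGGGGGGA) matches the top strand at positions 72–80 (3' end points downstream).
Primer 2 (TCGTTTAA) also matches the top strand directly, at positions 112–119 — its reverse complement TTAAACGA is not present.
Both primers anneal to the bottom strand with 3' ends pointing the same way, so neither can prime synthesis back toward the other.

No product — both primers anneal to the same strand and extend in the same direction.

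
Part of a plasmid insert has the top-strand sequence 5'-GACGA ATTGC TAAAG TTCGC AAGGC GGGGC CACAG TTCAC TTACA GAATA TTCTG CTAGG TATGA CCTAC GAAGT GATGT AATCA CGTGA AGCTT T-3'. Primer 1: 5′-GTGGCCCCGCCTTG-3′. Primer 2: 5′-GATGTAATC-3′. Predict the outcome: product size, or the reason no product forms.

Primer 1 (GTGGCCCCGCCTTG) has reverse complement CAAGGCGGGGCCAC, which matches the top strand at positions 20–33; primer 1 anneals to the top strand there with its 3' end pointing upstream toward position 20.
Primer 2 (GATGTAATC) matches the top strand directly at positions 76–84; it anneals to the bottom strand with its 3' end pointing downstream toward position 84.
The 3' ends diverge (primer 1 extends toward position 1, primer 2 toward position 96), so the primers never converge on a shared product.

No product — the primers' 3' ends point away from each other.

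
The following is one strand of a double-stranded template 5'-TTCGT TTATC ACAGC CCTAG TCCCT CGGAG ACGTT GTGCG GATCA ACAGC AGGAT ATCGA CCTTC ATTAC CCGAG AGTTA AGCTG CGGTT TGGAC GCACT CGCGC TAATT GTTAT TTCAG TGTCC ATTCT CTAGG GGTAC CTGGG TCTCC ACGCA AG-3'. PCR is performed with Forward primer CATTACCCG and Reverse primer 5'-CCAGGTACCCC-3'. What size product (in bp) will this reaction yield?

80 bp

Scanning the template, CATTACCCG occurs at positions 65–73; this primer anneals to the bottom strand there with its 3' end pointing downstream.
Taking the reverse complement of CCAGGTACCCC gives GGGGTACCTGG, found at positions 134–144 on the template; the primer anneals here to the top strand with its 3' end pointing upstream.
The product runs from position 65 to position 144, so its length is 144 − 65 + 1 = 80 bp.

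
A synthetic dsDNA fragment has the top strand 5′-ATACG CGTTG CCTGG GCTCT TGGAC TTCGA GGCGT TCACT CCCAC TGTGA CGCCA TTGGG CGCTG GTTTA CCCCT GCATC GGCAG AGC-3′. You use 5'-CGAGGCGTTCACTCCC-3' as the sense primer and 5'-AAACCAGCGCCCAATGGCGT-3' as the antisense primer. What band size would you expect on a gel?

42 bp

Forward primer CGAGGCGTTCACTCCC is found on the top strand at positions 28–43.
Reverse complement of the reverse primer: ACGCCATTGGGCGCTGGTTT. This occurs on the top strand at positions 50–69.
Amplicon spans positions 28–69: 42 bp.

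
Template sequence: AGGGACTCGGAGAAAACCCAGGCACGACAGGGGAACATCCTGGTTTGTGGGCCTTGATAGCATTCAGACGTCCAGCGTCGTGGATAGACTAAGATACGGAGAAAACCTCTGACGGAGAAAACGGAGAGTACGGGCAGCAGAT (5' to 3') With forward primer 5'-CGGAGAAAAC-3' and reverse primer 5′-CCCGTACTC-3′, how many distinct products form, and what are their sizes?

Three products: 127 bp, 38 bp, 22 bp

The forward primer CGGAGAAAAC matches the top strand at positions 8–17, 97–106, 113–122.
The reverse primer's reverse complement is GAGTACGGG, matching at positions 126–134.
Each forward site pairs with the reverse site to give a product ending at position 134: sizes 127, 38, 22 bp.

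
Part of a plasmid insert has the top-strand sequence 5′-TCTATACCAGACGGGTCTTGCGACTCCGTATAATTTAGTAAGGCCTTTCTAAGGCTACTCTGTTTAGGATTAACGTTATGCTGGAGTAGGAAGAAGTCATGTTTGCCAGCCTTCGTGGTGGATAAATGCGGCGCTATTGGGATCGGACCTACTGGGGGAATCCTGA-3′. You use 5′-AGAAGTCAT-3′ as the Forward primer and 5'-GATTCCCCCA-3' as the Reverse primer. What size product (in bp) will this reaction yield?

71 bp

The forward primer matches the template at positions 92–100.
The reverse primer's reverse complement is TGGGGGAATC, which matches the template at positions 153–162.
Amplicon spans positions 92–162: 71 bp.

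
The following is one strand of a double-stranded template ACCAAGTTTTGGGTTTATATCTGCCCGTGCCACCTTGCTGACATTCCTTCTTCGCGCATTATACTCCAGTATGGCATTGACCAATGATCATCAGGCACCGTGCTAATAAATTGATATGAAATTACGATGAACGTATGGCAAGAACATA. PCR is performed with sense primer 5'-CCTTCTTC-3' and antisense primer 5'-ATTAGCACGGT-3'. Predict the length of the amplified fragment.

Forward primer CCTTCTTC is found on the top strand at positions 46–53.
Reverse complement of the reverse primer: ACCGTGCTAAT. This occurs on the top strand at positions 97–107.
Product length = (reverse-primer end) − (forward-primer start) + 1 = 107 − 46 + 1 = 62 bp.

62 bp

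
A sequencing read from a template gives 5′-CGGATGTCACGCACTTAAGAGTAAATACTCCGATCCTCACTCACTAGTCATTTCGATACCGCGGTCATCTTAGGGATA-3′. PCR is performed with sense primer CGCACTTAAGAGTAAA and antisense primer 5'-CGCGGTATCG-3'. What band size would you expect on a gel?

Forward primer CGCACTTAAGAGTAAA is found on the top strand at positions 10–25.
The reverse primer's reverse complement is CGATACCGCG, which matches the template at positions 54–63.
The product runs from position 10 to position 63, so its length is 63 − 10 + 1 = 54 bp.

54 bp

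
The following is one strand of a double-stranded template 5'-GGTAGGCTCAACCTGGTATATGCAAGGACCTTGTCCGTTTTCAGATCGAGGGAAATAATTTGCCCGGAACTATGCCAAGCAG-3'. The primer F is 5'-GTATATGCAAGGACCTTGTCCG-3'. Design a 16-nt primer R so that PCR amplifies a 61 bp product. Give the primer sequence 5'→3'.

5'-GGCATAGTTCCGGGCA-3'

The forward primer binds at positions 16–37, so a 61 bp product ends at position 16 + 61 − 1 = 76.
The reverse primer anneals to the top strand over positions 61–76, i.e. to TGCCCGGAACTATGCC.
Its sequence written 5'→3' is the reverse complement: GGCATAGTTCCGGGCA.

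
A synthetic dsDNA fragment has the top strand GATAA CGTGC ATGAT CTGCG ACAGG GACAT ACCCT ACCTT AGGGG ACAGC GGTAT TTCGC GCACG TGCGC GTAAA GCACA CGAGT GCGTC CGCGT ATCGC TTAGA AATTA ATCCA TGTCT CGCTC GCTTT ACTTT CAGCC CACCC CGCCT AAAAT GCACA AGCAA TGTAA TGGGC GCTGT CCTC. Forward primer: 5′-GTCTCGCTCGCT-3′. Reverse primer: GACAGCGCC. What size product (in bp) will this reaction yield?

Scanning the template, GTCTCGCTCGCT occurs at positions 117–128; this primer anneals to the bottom strand there with its 3' end pointing downstream.
Reverse complement of the reverse primer: GGCGCTGTC. This occurs on the top strand at positions 173–181.
Product length = (reverse-primer end) − (forward-primer start) + 1 = 181 − 117 + 1 = 65 bp.

65 bp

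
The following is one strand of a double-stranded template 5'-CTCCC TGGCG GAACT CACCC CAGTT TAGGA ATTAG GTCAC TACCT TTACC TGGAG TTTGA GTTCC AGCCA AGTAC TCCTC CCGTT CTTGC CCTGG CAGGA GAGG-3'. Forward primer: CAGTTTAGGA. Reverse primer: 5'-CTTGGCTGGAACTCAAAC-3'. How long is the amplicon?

52 bp

Scanning the template, CAGTTTAGGA occurs at positions 21–30; this primer anneals to the bottom strand there with its 3' end pointing downstream.
Reverse complement of the reverse primer: GTTTGAGTTCCAGCCAAG. This occurs on the top strand at positions 55–72.
The product runs from position 21 to position 72, so its length is 72 − 21 + 1 = 52 bp.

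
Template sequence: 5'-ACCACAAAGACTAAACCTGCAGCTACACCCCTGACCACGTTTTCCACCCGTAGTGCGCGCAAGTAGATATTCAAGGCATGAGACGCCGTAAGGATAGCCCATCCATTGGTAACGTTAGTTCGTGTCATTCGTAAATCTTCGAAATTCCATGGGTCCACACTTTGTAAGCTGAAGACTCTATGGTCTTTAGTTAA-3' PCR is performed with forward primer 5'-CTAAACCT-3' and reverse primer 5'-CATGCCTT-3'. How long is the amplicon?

The forward primer matches the template at positions 11–18.
Reverse complement of the reverse primer: AAGGCATG. This occurs on the top strand at positions 73–80.
Amplicon spans positions 11–80: 70 bp.

70 bp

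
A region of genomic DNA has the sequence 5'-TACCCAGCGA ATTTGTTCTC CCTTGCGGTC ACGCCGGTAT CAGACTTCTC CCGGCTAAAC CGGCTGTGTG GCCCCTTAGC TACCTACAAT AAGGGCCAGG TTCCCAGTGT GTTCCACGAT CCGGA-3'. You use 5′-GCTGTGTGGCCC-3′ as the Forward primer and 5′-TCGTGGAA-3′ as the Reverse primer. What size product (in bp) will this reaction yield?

Forward primer GCTGTGTGGCCC is found on the top strand at positions 63–74.
The reverse primer's reverse complement is TTCCACGA, which matches the template at positions 112–119.
Product length = (reverse-primer end) − (forward-primer start) + 1 = 119 − 63 + 1 = 57 bp.

57 bp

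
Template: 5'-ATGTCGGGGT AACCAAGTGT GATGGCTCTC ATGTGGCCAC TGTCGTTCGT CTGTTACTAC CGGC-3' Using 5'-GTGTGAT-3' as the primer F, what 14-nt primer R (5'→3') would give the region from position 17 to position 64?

The product's 3' end on the top strand is position 64.
The reverse primer anneals to the top strand over positions 51–64, i.e. to CTGTTACTACCGGC.
Its sequence written 5'→3' is the reverse complement: GCCGGTAGTAACAG.

5'-GCCGGTAGTAACAG-3'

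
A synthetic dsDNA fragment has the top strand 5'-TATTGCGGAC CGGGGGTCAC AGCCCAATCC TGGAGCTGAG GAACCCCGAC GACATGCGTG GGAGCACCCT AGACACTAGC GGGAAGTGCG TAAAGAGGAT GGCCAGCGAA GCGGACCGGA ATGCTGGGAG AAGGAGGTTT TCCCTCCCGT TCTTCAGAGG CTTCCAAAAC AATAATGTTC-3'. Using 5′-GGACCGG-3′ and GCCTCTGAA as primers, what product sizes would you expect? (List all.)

The forward primer GGACCGG matches the top strand at positions 7–13, 113–119.
The reverse primer's reverse complement is TTCAGAGGC, matching at positions 153–161.
Each forward site pairs with the reverse site to give a product ending at position 161: sizes 155, 49 bp.

155 bp, 49 bp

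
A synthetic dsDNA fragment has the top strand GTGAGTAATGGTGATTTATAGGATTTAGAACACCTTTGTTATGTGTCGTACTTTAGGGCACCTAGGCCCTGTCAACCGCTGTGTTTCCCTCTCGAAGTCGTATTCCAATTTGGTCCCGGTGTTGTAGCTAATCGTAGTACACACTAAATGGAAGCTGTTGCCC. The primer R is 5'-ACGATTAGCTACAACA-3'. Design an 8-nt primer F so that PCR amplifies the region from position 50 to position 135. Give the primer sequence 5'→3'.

5'-ACTTTAGG-3'

The reverse primer's reverse complement TGTTGTAGCTAATCGT matches the template at positions 120–135; the product starts at position 50.
The forward primer is identical to the top strand over positions 50–57: ACTTTAGG.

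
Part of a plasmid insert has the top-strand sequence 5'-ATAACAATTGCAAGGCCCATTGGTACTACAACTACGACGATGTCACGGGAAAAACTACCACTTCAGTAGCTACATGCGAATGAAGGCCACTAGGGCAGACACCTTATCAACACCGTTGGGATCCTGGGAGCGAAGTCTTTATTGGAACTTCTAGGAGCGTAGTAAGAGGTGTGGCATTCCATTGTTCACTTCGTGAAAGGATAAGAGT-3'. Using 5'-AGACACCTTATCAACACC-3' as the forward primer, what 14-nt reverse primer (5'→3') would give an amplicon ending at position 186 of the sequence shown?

5'-AACAATGGAATGCC-3'

The forward primer binds at positions 97–114; the product's 3' end on the top strand is position 186.
The reverse primer anneals to the top strand over positions 173–186, i.e. to GGCATTCCATTGTT.
Its sequence written 5'→3' is the reverse complement: AACAATGGAATGCC.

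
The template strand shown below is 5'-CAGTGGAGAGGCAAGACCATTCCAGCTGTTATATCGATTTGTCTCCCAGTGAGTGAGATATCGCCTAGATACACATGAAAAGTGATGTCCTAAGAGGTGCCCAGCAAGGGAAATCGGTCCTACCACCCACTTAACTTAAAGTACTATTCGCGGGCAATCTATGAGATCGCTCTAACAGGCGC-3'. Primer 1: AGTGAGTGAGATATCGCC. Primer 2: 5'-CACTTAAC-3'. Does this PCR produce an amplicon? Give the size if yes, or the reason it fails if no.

No product — both primers anneal to the same strand and extend in the same direction.

Primer 1 (AGTGAGTGAGATATCGCC) matches the top strand at positions 48–65 (3' end points downstream).
Primer 2 (CACTTAAC) also matches the top strand directly, at positions 128–135 — its reverse complement GTTAAGTG is not present.
Both primers anneal to the bottom strand with 3' ends pointing the same way, so neither can prime synthesis back toward the other.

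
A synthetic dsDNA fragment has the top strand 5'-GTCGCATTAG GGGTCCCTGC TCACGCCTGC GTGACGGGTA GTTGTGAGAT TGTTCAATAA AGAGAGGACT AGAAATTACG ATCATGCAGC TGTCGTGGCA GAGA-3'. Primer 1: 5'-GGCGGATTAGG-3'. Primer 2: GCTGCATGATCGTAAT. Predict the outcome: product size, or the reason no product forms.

Primer 1 (GGCGGATTAGG) does not match the top strand, and its reverse complement CCTAATCCGCC does not match either.
With no annealing site for primer 1, no amplification occurs.

No product — primer 1 has no binding site in the template.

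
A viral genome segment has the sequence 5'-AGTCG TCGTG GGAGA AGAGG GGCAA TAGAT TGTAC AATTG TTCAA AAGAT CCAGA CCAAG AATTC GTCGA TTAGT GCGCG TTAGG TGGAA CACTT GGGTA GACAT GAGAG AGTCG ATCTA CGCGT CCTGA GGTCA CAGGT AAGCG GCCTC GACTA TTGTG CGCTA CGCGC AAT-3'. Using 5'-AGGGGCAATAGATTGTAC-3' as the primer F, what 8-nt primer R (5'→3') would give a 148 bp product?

The forward primer binds at positions 18–35, so a 148 bp product ends at position 18 + 148 − 1 = 165.
The reverse primer anneals to the top strand over positions 158–165, i.e. to GTGCGCTA.
Its sequence written 5'→3' is the reverse complement: TAGCGCAC.

5'-TAGCGCAC-3'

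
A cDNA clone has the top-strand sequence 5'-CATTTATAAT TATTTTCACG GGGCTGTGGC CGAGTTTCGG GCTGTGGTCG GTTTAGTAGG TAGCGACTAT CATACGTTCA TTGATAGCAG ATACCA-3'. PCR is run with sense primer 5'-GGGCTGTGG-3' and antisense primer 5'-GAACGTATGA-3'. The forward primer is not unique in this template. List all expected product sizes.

59 bp, 41 bp

The forward primer GGGCTGTGG matches the top strand at positions 21–29, 39–47.
The reverse primer's reverse complement is TCATACGTTC, matching at positions 70–79.
Each forward site pairs with the reverse site to give a product ending at position 79: sizes 59, 41 bp.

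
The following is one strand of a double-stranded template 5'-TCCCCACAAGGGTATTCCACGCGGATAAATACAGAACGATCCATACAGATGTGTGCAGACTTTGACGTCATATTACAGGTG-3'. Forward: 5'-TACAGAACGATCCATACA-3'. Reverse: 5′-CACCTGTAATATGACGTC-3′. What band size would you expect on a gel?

52 bp

Scanning the template, TACAGAACGATCCATACA occurs at positions 30–47; this primer anneals to the bottom strand there with its 3' end pointing downstream.
The reverse primer's reverse complement is GACGTCATATTACAGGTG, which matches the template at positions 64–81.
Product length = (reverse-primer end) − (forward-primer start) + 1 = 81 − 30 + 1 = 52 bp.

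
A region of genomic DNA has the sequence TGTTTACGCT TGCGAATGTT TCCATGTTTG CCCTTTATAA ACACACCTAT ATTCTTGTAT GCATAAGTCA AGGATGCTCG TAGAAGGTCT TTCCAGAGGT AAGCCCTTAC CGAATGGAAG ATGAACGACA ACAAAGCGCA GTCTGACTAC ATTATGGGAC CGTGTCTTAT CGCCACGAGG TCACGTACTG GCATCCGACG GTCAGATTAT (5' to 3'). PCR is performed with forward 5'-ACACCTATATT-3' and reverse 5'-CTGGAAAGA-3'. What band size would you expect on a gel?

54 bp

The forward primer matches the template at positions 43–53.
Reverse complement of the reverse primer: TCTTTCCAG. This occurs on the top strand at positions 88–96.
Product length = (reverse-primer end) − (forward-primer start) + 1 = 96 − 43 + 1 = 54 bp.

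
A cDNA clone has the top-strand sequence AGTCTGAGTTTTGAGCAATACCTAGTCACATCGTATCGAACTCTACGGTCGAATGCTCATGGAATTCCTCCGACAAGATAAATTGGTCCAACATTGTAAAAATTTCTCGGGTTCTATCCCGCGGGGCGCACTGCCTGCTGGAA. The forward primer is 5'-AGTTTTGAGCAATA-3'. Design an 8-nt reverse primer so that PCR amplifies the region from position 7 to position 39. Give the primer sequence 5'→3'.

5'-TCGATACG-3'

The product's 3' end on the top strand is position 39.
The reverse primer anneals to the top strand over positions 32–39, i.e. to CGTATCGA.
Its sequence written 5'→3' is the reverse complement: TCGATACG.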